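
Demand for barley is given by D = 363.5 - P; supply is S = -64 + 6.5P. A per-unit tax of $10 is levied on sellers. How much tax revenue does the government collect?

Tax revenue = 8935/3

Pre-tax equilibrium: P* = 57, Q* = 306.5.
Tax on sellers shifts supply to S = -64 + 6.5(P − 10) = -129 + 6.5P.
363.5 - P = -129 + 6.5P gives buyer price Pb = 197/3; sellers receive Ps = 197/3 − 10 = 167/3.
New quantity: Q = 363.5 − 1(197/3) = 1787/6.
Revenue = 10 × 1787/6 = 8935/3.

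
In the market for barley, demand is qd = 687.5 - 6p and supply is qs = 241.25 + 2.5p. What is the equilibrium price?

Set qd = qs: 687.5 - 6p = 241.25 + 2.5p.
446.25 = 8.5p, so p* = 52.5.
q* = 687.5 − 6(52.5) = 372.5.

p* = 52.5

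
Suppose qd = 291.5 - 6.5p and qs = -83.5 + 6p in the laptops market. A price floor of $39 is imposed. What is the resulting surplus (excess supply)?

Surplus = 112.5

Equilibrium price would be p* = 30, so the floor at 39 binds.
At p = 39: qd = 38, qs = 150.5.
Surplus = 150.5 − 38 = 112.5.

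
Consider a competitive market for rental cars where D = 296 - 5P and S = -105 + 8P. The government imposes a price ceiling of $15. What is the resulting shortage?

Shortage = 206

Equilibrium price would be P* = 401/13, so the ceiling at 15 binds.
At P = 15: D = 296 − 5(15) = 221, S = -105 + 8(15) = 15.
Shortage = 221 − 15 = 206.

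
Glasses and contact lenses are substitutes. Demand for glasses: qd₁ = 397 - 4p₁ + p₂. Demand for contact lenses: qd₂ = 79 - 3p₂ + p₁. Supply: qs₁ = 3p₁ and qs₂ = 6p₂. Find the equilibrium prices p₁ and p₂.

Market 1: 397 - 4p₁ + p₂ = 3p₁ → 7p₁ - p₂ = 397.
Market 2: 9p₂ - p₁ = 79.
Eliminating p₂: 9×(1) + 1×(2) gives 62p₁ = 3652, so p₁ = 1826/31.
Back-substitute into (2): p₂ = (79 + 1×1826/31) / 9 = 475/31.

p₁ = 1826/31, p₂ = 475/31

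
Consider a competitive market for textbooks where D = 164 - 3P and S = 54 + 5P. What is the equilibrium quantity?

Q* = 122.75

Set D = S: 164 - 3P = 54 + 5P.
110 = 8P, so P* = 13.75.
Q* = 164 − 3(13.75) = 122.75.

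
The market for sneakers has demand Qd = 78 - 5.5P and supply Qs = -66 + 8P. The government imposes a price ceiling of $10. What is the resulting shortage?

Equilibrium price would be P* = 32/3, so the ceiling at 10 binds.
At P = 10: Qd = 78 − 5.5(10) = 23, Qs = -66 + 8(10) = 14.
Shortage = 23 − 14 = 9.

Shortage = 9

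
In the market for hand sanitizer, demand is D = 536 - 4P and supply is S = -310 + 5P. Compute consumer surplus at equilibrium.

Equilibrium: 536 - 4P = -310 + 5P gives P* = 94, Q* = 160.
Demand choke price (D = 0): P = 134.
CS = ½(134 − 94)(160) = 3200.

Consumer surplus = 3200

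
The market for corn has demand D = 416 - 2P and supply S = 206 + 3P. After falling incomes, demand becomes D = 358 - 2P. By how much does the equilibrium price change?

ΔP = -11.6

Original equilibrium: P* = 42, Q* = 332.
New equilibrium: 358 - 2P = 206 + 3P, so 152 = 5P and P' = 30.4; Q' = 358 − 2(30.4) = 297.2.
Change in price: 30.4 − 42 = -11.6.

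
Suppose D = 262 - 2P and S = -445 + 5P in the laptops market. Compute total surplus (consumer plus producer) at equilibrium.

Equilibrium: 262 - 2P = -445 + 5P gives P* = 101, Q* = 60.
Demand choke price: P = 131; supply starts at P = 89.
CS = ½(131 − 101)(60) = 900; PS = ½(101 − 89)(60) = 360.

Total surplus = 1260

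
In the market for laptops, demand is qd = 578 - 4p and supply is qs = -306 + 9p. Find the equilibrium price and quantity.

Set qd = qs: 578 - 4p = -306 + 9p.
884 = 13p, so p* = 68.
q* = 578 − 4(68) = 306.

p* = 68, q* = 306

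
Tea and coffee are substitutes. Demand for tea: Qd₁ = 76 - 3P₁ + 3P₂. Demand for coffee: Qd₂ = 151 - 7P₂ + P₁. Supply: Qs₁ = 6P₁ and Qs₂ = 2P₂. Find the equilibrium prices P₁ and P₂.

Market 1: 76 - 3P₁ + 3P₂ = 6P₁ → 9P₁ - 3P₂ = 76.
Market 2: 9P₂ - P₁ = 151.
Eliminating P₂: 9×(1) + 3×(2) gives 78P₁ = 1137, so P₁ = 379/26.
Back-substitute into (2): P₂ = (151 + 1×379/26) / 9 = 1435/78.

P₁ = 379/26, P₂ = 1435/78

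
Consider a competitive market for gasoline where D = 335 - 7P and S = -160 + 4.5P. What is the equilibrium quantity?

Q* = 775/23

Set D = S: 335 - 7P = -160 + 4.5P.
495 = 11.5P, so P* = 990/23.
Q* = 335 − 7(990/23) = 775/23.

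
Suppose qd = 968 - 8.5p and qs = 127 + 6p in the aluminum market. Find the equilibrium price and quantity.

p* = 58, q* = 475

Set qd = qs: 968 - 8.5p = 127 + 6p.
841 = 14.5p, so p* = 58.
q* = 968 − 8.5(58) = 475.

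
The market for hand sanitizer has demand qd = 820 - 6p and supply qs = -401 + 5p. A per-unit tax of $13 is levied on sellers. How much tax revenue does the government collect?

Tax revenue = 16952/11

Pre-tax equilibrium: p* = 111, q* = 154.
Tax on sellers shifts supply to qs = -401 + 5(p − 13) = -466 + 5p.
820 - 6p = -466 + 5p gives buyer price pb = 1286/11; sellers receive ps = 1286/11 − 13 = 1143/11.
New quantity: q = 820 − 6(1286/11) = 1304/11.
Revenue = 13 × 1304/11 = 16952/11.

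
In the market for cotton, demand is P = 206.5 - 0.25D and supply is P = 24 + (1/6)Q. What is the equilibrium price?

Set the two price expressions equal: 206.5 - 0.25Q = 24 + (1/6)Q.
182.5 = (5/12)Q, so Q* = 438.
P* = 206.5 − (0.25)(438) = 97.

P* = 97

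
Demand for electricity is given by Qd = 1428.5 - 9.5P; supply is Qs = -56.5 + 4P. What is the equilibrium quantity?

Set Qd = Qs: 1428.5 - 9.5P = -56.5 + 4P.
1485 = 13.5P, so P* = 110.
Q* = 1428.5 − 9.5(110) = 383.5.

Q* = 383.5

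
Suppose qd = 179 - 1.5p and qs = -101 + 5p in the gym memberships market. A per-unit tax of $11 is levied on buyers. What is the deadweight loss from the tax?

Pre-tax equilibrium: p* = 560/13, q* = 1487/13.
Tax on buyers shifts demand to qd = 179 − 1.5(p + 11) = 162.5 - 1.5p.
162.5 - 1.5p = -101 + 5p gives seller price ps = 527/13; buyers pay pb = 527/13 + 11 = 670/13.
New quantity: q = 179 − 1.5(670/13) = 1322/13.
DWL = ½ × 11 × (1487/13 − 1322/13) = 1815/26.

Deadweight loss = 1815/26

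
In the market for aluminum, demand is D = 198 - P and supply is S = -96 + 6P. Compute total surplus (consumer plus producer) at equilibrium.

Total surplus = 14196

Equilibrium: 198 - P = -96 + 6P gives P* = 42, Q* = 156.
Demand choke price: P = 198; supply starts at P = 16.
CS = ½(198 − 42)(156) = 12168; PS = ½(42 − 16)(156) = 2028.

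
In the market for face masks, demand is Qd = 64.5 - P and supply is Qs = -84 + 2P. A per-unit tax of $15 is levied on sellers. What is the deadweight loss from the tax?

Pre-tax equilibrium: P* = 49.5, Q* = 15.
Tax on sellers shifts supply to Qs = -84 + 2(P − 15) = -114 + 2P.
64.5 - P = -114 + 2P gives buyer price Pb = 59.5; sellers receive Ps = 59.5 − 15 = 44.5.
New quantity: Q = 64.5 − 1(59.5) = 5.
DWL = ½ × 15 × (15 − 5) = 75.

Deadweight loss = 75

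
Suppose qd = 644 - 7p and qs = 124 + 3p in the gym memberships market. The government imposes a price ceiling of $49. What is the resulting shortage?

Equilibrium price would be p* = 52, so the ceiling at 49 binds.
At p = 49: qd = 644 − 7(49) = 301, qs = 124 + 3(49) = 271.
Shortage = 301 − 271 = 30.

Shortage = 30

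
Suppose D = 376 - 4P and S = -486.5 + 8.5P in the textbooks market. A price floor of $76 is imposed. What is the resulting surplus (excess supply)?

Surplus = 87.5

Equilibrium price would be P* = 69, so the floor at 76 binds.
At P = 76: D = 72, S = 159.5.
Surplus = 159.5 − 72 = 87.5.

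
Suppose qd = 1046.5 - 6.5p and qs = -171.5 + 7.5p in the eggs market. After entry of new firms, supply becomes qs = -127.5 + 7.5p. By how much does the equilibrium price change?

Original equilibrium: p* = 87, q* = 481.
New equilibrium: 1046.5 - 6.5p = -127.5 + 7.5p, so 1174 = 14p and p' = 587/7; q' = 1046.5 − 6.5(587/7) = 3510/7.
Change in price: 587/7 − 87 = -22/7.

Δp = -22/7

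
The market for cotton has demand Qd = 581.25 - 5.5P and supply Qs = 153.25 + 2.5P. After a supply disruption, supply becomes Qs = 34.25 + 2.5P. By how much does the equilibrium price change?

Original equilibrium: P* = 53.5, Q* = 287.
New equilibrium: 581.25 - 5.5P = 34.25 + 2.5P, so 547 = 8P and P' = 68.375; Q' = 581.25 − 5.5(68.375) = 205.1875.
Change in price: 68.375 − 53.5 = 14.875.

ΔP = 14.875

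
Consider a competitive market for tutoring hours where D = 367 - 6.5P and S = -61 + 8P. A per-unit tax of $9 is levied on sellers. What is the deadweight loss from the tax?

Deadweight loss = 4212/29

Pre-tax equilibrium: P* = 856/29, Q* = 5079/29.
Tax on sellers shifts supply to S = -61 + 8(P − 9) = -133 + 8P.
367 - 6.5P = -133 + 8P gives buyer price Pb = 1000/29; sellers receive Ps = 1000/29 − 9 = 739/29.
New quantity: Q = 367 − 6.5(1000/29) = 4143/29.
DWL = ½ × 9 × (5079/29 − 4143/29) = 4212/29.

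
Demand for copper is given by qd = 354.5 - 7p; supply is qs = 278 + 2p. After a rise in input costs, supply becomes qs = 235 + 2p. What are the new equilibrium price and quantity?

p' = 239/18, q' = 2354/9

Original equilibrium: p* = 8.5, q* = 295.
New equilibrium: 354.5 - 7p = 235 + 2p, so 119.5 = 9p and p' = 239/18; q' = 354.5 − 7(239/18) = 2354/9.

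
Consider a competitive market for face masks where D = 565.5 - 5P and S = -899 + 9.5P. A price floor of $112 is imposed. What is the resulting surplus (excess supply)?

Equilibrium price would be P* = 101, so the floor at 112 binds.
At P = 112: D = 5.5, S = 165.
Surplus = 165 − 5.5 = 159.5.

Surplus = 159.5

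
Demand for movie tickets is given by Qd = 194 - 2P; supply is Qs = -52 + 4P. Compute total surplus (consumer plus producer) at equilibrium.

Equilibrium: 194 - 2P = -52 + 4P gives P* = 41, Q* = 112.
Demand choke price: P = 97; supply starts at P = 13.
CS = ½(97 − 41)(112) = 3136; PS = ½(41 − 13)(112) = 1568.

Total surplus = 4704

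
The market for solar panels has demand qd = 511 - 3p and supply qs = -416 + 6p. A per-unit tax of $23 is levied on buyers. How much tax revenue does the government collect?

Tax revenue = 3588

Pre-tax equilibrium: p* = 103, q* = 202.
Tax on buyers shifts demand to qd = 511 − 3(p + 23) = 442 - 3p.
442 - 3p = -416 + 6p gives seller price ps = 286/3; buyers pay pb = 286/3 + 23 = 355/3.
New quantity: q = 511 − 3(355/3) = 156.
Revenue = 23 × 156 = 3588.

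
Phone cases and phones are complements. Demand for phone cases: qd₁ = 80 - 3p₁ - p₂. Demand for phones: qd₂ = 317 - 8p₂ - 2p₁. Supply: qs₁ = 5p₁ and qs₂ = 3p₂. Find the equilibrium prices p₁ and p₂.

Market 1: 80 - 3p₁ - p₂ = 5p₁ → 8p₁ + p₂ = 80.
Market 2: 11p₂ + 2p₁ = 317.
Eliminating p₂: 11×(1) − 1×(2) gives 86p₁ = 563, so p₁ = 563/86.
Back-substitute into (2): p₂ = (317 − 2×563/86) / 11 = 1188/43.

p₁ = 563/86, p₂ = 1188/43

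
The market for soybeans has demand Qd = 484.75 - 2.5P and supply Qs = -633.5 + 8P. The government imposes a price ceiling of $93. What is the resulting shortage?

Shortage = 141.75

Equilibrium price would be P* = 106.5, so the ceiling at 93 binds.
At P = 93: Qd = 484.75 − 2.5(93) = 252.25, Qs = -633.5 + 8(93) = 110.5.
Shortage = 252.25 − 110.5 = 141.75.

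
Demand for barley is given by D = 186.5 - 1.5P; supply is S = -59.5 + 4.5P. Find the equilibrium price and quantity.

P* = 41, Q* = 125

Set D = S: 186.5 - 1.5P = -59.5 + 4.5P.
246 = 6P, so P* = 41.
Q* = 186.5 − 1.5(41) = 125.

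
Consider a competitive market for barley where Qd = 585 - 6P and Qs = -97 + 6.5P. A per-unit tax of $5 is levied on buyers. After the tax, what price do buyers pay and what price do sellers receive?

Pre-tax equilibrium: P* = 54.56, Q* = 257.64.
Tax on buyers shifts demand to Qd = 585 − 6(P + 5) = 555 - 6P.
555 - 6P = -97 + 6.5P gives seller price Ps = 52.16; buyers pay Pb = 52.16 + 5 = 57.16.
New quantity: Q = 585 − 6(57.16) = 242.04.

Buyers pay $57.16, sellers receive $52.16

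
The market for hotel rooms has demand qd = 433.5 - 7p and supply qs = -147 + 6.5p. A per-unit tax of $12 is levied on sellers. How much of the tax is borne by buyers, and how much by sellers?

Buyers bear 52/9, sellers bear 56/9

Pre-tax equilibrium: p* = 43, q* = 132.5.
Tax on sellers shifts supply to qs = -147 + 6.5(p − 12) = -225 + 6.5p.
433.5 - 7p = -225 + 6.5p gives buyer price pb = 439/9; sellers receive ps = 439/9 − 12 = 331/9.
New quantity: q = 433.5 − 7(439/9) = 1657/18.
Buyer burden = 439/9 − 43 = 52/9; seller burden = 43 − 331/9 = 56/9.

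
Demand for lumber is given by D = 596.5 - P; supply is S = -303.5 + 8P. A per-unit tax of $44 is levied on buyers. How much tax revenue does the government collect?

Pre-tax equilibrium: P* = 100, Q* = 496.5.
Tax on buyers shifts demand to D = 596.5 − 1(P + 44) = 552.5 - P.
552.5 - P = -303.5 + 8P gives seller price Ps = 856/9; buyers pay Pb = 856/9 + 44 = 1252/9.
New quantity: Q = 596.5 − 1(1252/9) = 8233/18.
Revenue = 44 × 8233/18 = 181126/9.

Tax revenue = 181126/9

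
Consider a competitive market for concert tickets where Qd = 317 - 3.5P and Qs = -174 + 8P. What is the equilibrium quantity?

Set Qd = Qs: 317 - 3.5P = -174 + 8P.
491 = 11.5P, so P* = 982/23.
Q* = 317 − 3.5(982/23) = 3854/23.

Q* = 3854/23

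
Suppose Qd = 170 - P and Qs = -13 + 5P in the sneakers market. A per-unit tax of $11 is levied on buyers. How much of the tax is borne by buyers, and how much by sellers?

Pre-tax equilibrium: P* = 30.5, Q* = 139.5.
Tax on buyers shifts demand to Qd = 170 − 1(P + 11) = 159 - P.
159 - P = -13 + 5P gives seller price Ps = 86/3; buyers pay Pb = 86/3 + 11 = 119/3.
New quantity: Q = 170 − 1(119/3) = 391/3.
Buyer burden = 119/3 − 30.5 = 55/6; seller burden = 30.5 − 86/3 = 11/6.

Buyers bear 55/6, sellers bear 11/6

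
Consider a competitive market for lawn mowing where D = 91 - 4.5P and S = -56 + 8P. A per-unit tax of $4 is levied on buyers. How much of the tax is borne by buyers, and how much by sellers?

Buyers bear $2.56, sellers bear $1.44

Pre-tax equilibrium: P* = 11.76, Q* = 38.08.
Tax on buyers shifts demand to D = 91 − 4.5(P + 4) = 73 - 4.5P.
73 - 4.5P = -56 + 8P gives seller price Ps = 10.32; buyers pay Pb = 10.32 + 4 = 14.32.
New quantity: Q = 91 − 4.5(14.32) = 26.56.
Buyer burden = 14.32 − 11.76 = 2.56; seller burden = 11.76 − 10.32 = 1.44.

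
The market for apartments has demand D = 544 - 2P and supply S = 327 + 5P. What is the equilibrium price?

P* = 31

Set D = S: 544 - 2P = 327 + 5P.
217 = 7P, so P* = 31.
Q* = 544 − 2(31) = 482.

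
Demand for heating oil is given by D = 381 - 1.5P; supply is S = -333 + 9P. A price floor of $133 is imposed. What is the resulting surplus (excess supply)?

Surplus = 682.5

Equilibrium price would be P* = 68, so the floor at 133 binds.
At P = 133: D = 181.5, S = 864.
Surplus = 864 − 181.5 = 682.5.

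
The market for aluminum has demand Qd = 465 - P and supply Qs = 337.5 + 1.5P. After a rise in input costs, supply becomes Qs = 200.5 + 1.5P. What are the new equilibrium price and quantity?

P' = 105.8, Q' = 359.2

Original equilibrium: P* = 51, Q* = 414.
New equilibrium: 465 - P = 200.5 + 1.5P, so 264.5 = 2.5P and P' = 105.8; Q' = 465 − 1(105.8) = 359.2.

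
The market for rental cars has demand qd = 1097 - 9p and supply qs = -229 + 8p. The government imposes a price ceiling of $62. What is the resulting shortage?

Equilibrium price would be p* = 78, so the ceiling at 62 binds.
At p = 62: qd = 1097 − 9(62) = 539, qs = -229 + 8(62) = 267.
Shortage = 539 − 267 = 272.

Shortage = 272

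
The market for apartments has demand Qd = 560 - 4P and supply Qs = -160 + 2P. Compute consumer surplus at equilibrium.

Equilibrium: 560 - 4P = -160 + 2P gives P* = 120, Q* = 80.
Demand choke price (Qd = 0): P = 140.
CS = ½(140 − 120)(80) = 800.

Consumer surplus = 800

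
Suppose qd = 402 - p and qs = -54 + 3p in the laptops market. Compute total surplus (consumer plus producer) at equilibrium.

Equilibrium: 402 - p = -54 + 3p gives p* = 114, q* = 288.
Demand choke price: p = 402; supply starts at p = 18.
CS = ½(402 − 114)(288) = 41472; PS = ½(114 − 18)(288) = 13824.

Total surplus = 55296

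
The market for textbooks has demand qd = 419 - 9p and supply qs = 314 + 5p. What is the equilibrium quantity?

Set qd = qs: 419 - 9p = 314 + 5p.
105 = 14p, so p* = 7.5.
q* = 419 − 9(7.5) = 351.5.

q* = 351.5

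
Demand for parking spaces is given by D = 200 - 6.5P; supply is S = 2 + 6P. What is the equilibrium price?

P* = 15.84

Set D = S: 200 - 6.5P = 2 + 6P.
198 = 12.5P, so P* = 15.84.
Q* = 200 − 6.5(15.84) = 97.04.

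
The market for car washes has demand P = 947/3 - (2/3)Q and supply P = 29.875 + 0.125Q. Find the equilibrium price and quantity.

P* = 75, Q* = 361

Set the two price expressions equal: 947/3 - (2/3)Q = 29.875 + 0.125Q.
6859/24 = (19/24)Q, so Q* = 361.
P* = 947/3 − (2/3)(361) = 75.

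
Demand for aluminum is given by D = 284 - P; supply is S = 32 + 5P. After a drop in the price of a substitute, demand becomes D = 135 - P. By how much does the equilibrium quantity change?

ΔQ = -745/6

Original equilibrium: P* = 42, Q* = 242.
New equilibrium: 135 - P = 32 + 5P, so 103 = 6P and P' = 103/6; Q' = 135 − 1(103/6) = 707/6.
Change in quantity: 707/6 − 242 = -745/6.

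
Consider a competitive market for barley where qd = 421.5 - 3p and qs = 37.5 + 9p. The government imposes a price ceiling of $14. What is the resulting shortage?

Equilibrium price would be p* = 32, so the ceiling at 14 binds.
At p = 14: qd = 421.5 − 3(14) = 379.5, qs = 37.5 + 9(14) = 163.5.
Shortage = 379.5 − 163.5 = 216.

Shortage = 216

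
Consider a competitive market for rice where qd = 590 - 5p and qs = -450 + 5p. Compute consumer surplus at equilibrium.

Consumer surplus = 490

Equilibrium: 590 - 5p = -450 + 5p gives p* = 104, q* = 70.
Demand choke price (qd = 0): p = 118.
CS = ½(118 − 104)(70) = 490.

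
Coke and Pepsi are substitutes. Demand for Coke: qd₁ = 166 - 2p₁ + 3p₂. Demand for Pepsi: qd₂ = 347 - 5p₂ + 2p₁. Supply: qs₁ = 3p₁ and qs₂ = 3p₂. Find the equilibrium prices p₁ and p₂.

Market 1: 166 - 2p₁ + 3p₂ = 3p₁ → 5p₁ - 3p₂ = 166.
Market 2: 8p₂ - 2p₁ = 347.
Eliminating p₂: 8×(1) + 3×(2) gives 34p₁ = 2369, so p₁ = 2369/34.
Back-substitute into (2): p₂ = (347 + 2×2369/34) / 8 = 2067/34.

p₁ = 2369/34, p₂ = 2067/34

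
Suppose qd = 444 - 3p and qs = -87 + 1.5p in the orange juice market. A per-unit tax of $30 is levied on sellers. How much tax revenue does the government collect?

Tax revenue = 1800

Pre-tax equilibrium: p* = 118, q* = 90.
Tax on sellers shifts supply to qs = -87 + 1.5(p − 30) = -132 + 1.5p.
444 - 3p = -132 + 1.5p gives buyer price pb = 128; sellers receive ps = 128 − 30 = 98.
New quantity: q = 444 − 3(128) = 60.
Revenue = 30 × 60 = 1800.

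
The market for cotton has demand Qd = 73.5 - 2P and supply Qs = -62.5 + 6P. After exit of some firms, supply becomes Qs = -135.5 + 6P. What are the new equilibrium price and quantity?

P' = 26.125, Q' = 21.25

Original equilibrium: P* = 17, Q* = 39.5.
New equilibrium: 73.5 - 2P = -135.5 + 6P, so 209 = 8P and P' = 26.125; Q' = 73.5 − 2(26.125) = 21.25.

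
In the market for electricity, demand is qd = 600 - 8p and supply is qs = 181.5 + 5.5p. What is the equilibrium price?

Set qd = qs: 600 - 8p = 181.5 + 5.5p.
418.5 = 13.5p, so p* = 31.
q* = 600 − 8(31) = 352.

p* = 31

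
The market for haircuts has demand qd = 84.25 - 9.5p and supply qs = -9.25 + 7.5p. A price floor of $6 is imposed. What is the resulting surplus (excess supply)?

Equilibrium price would be p* = 5.5, so the floor at 6 binds.
At p = 6: qd = 27.25, qs = 35.75.
Surplus = 35.75 − 27.25 = 8.5.

Surplus = 8.5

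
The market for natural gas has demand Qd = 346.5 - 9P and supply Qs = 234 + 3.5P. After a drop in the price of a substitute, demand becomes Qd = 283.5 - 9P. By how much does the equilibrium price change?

Original equilibrium: P* = 9, Q* = 265.5.
New equilibrium: 283.5 - 9P = 234 + 3.5P, so 49.5 = 12.5P and P' = 3.96; Q' = 283.5 − 9(3.96) = 247.86.
Change in price: 3.96 − 9 = -5.04.

ΔP = -5.04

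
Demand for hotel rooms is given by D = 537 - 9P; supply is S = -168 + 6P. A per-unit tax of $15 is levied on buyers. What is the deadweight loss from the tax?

Deadweight loss = 405

Pre-tax equilibrium: P* = 47, Q* = 114.
Tax on buyers shifts demand to D = 537 − 9(P + 15) = 402 - 9P.
402 - 9P = -168 + 6P gives seller price Ps = 38; buyers pay Pb = 38 + 15 = 53.
New quantity: Q = 537 − 9(53) = 60.
DWL = ½ × 15 × (114 − 60) = 405.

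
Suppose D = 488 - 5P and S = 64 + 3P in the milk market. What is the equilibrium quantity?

Set D = S: 488 - 5P = 64 + 3P.
424 = 8P, so P* = 53.
Q* = 488 − 5(53) = 223.

Q* = 223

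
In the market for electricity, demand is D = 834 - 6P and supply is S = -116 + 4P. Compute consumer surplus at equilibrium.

Equilibrium: 834 - 6P = -116 + 4P gives P* = 95, Q* = 264.
Demand choke price (D = 0): P = 139.
CS = ½(139 − 95)(264) = 5808.

Consumer surplus = 5808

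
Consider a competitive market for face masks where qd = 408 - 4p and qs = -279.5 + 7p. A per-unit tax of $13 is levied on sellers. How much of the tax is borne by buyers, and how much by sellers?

Buyers bear 91/11, sellers bear 52/11

Pre-tax equilibrium: p* = 62.5, q* = 158.
Tax on sellers shifts supply to qs = -279.5 + 7(p − 13) = -370.5 + 7p.
408 - 4p = -370.5 + 7p gives buyer price pb = 1557/22; sellers receive ps = 1557/22 − 13 = 1271/22.
New quantity: q = 408 − 4(1557/22) = 1374/11.
Buyer burden = 1557/22 − 62.5 = 91/11; seller burden = 62.5 − 1271/22 = 52/11.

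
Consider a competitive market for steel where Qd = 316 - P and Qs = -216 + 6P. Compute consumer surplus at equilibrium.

Equilibrium: 316 - P = -216 + 6P gives P* = 76, Q* = 240.
Demand choke price (Qd = 0): P = 316.
CS = ½(316 − 76)(240) = 28800.

Consumer surplus = 28800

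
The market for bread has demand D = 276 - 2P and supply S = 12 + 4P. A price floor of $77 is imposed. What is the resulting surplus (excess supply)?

Equilibrium price would be P* = 44, so the floor at 77 binds.
At P = 77: D = 122, S = 320.
Surplus = 320 − 122 = 198.

Surplus = 198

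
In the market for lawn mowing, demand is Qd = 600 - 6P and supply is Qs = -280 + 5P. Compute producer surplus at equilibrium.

Producer surplus = 1440

Equilibrium: 600 - 6P = -280 + 5P gives P* = 80, Q* = 120.
Supply starts at P = 56 (where Qs = 0).
PS = ½(80 − 56)(120) = 1440.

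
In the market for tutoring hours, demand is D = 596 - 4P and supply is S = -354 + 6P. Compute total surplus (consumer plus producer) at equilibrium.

Total surplus = 9720

Equilibrium: 596 - 4P = -354 + 6P gives P* = 95, Q* = 216.
Demand choke price: P = 149; supply starts at P = 59.
CS = ½(149 − 95)(216) = 5832; PS = ½(95 − 59)(216) = 3888.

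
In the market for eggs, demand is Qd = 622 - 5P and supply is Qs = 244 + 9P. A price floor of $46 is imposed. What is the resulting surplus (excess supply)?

Surplus = 266

Equilibrium price would be P* = 27, so the floor at 46 binds.
At P = 46: Qd = 392, Qs = 658.
Surplus = 658 − 392 = 266.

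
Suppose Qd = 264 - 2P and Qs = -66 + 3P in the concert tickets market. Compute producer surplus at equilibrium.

Producer surplus = 2904

Equilibrium: 264 - 2P = -66 + 3P gives P* = 66, Q* = 132.
Supply starts at P = 22 (where Qs = 0).
PS = ½(66 − 22)(132) = 2904.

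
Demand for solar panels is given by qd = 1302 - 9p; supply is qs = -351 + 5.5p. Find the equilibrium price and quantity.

Set qd = qs: 1302 - 9p = -351 + 5.5p.
1653 = 14.5p, so p* = 114.
q* = 1302 − 9(114) = 276.

p* = 114, q* = 276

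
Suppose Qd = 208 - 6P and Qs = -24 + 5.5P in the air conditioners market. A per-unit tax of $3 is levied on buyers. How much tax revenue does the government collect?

Pre-tax equilibrium: P* = 464/23, Q* = 2000/23.
Tax on buyers shifts demand to Qd = 208 − 6(P + 3) = 190 - 6P.
190 - 6P = -24 + 5.5P gives seller price Ps = 428/23; buyers pay Pb = 428/23 + 3 = 497/23.
New quantity: Q = 208 − 6(497/23) = 1802/23.
Revenue = 3 × 1802/23 = 5406/23.

Tax revenue = 5406/23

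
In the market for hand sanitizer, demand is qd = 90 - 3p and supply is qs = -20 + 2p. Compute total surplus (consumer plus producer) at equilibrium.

Equilibrium: 90 - 3p = -20 + 2p gives p* = 22, q* = 24.
Demand choke price: p = 30; supply starts at p = 10.
CS = ½(30 − 22)(24) = 96; PS = ½(22 − 10)(24) = 144.

Total surplus = 240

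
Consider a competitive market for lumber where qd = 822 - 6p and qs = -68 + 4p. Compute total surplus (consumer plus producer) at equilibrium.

Total surplus = 17280

Equilibrium: 822 - 6p = -68 + 4p gives p* = 89, q* = 288.
Demand choke price: p = 137; supply starts at p = 17.
CS = ½(137 − 89)(288) = 6912; PS = ½(89 − 17)(288) = 10368.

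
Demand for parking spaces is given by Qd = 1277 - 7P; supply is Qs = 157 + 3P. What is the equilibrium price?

Set Qd = Qs: 1277 - 7P = 157 + 3P.
1120 = 10P, so P* = 112.
Q* = 1277 − 7(112) = 493.

P* = 112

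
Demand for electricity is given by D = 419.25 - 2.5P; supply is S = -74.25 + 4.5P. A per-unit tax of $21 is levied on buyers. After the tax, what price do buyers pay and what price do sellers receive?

Buyers pay $84, sellers receive $63

Pre-tax equilibrium: P* = 70.5, Q* = 243.
Tax on buyers shifts demand to D = 419.25 − 2.5(P + 21) = 366.75 - 2.5P.
366.75 - 2.5P = -74.25 + 4.5P gives seller price Ps = 63; buyers pay Pb = 63 + 21 = 84.
New quantity: Q = 419.25 − 2.5(84) = 209.25.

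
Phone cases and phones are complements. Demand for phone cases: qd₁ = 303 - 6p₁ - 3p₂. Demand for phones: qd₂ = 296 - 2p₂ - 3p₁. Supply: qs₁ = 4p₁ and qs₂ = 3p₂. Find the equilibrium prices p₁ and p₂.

p₁ = 627/41, p₂ = 2051/41

Market 1: 303 - 6p₁ - 3p₂ = 4p₁ → 10p₁ + 3p₂ = 303.
Market 2: 5p₂ + 3p₁ = 296.
Eliminating p₂: 5×(1) − 3×(2) gives 41p₁ = 627, so p₁ = 627/41.
Back-substitute into (2): p₂ = (296 − 3×627/41) / 5 = 2051/41.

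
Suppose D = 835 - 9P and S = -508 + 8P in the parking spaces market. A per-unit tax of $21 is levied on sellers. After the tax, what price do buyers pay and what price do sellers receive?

Pre-tax equilibrium: P* = 79, Q* = 124.
Tax on sellers shifts supply to S = -508 + 8(P − 21) = -676 + 8P.
835 - 9P = -676 + 8P gives buyer price Pb = 1511/17; sellers receive Ps = 1511/17 − 21 = 1154/17.
New quantity: Q = 835 − 9(1511/17) = 596/17.

Buyers pay 1511/17, sellers receive 1154/17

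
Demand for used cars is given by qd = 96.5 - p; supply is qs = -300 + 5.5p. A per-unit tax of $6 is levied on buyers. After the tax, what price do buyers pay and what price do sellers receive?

Pre-tax equilibrium: p* = 61, q* = 35.5.
Tax on buyers shifts demand to qd = 96.5 − 1(p + 6) = 90.5 - p.
90.5 - p = -300 + 5.5p gives seller price ps = 781/13; buyers pay pb = 781/13 + 6 = 859/13.
New quantity: q = 96.5 − 1(859/13) = 791/26.

Buyers pay 859/13, sellers receive 781/13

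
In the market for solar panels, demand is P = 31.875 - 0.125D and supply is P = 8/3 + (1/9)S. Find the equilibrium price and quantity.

P* = 279/17, Q* = 2103/17

Set the two price expressions equal: 31.875 - 0.125Q = 8/3 + (1/9)Q.
701/24 = (17/72)Q, so Q* = 2103/17.
P* = 31.875 − (0.125)(2103/17) = 279/17.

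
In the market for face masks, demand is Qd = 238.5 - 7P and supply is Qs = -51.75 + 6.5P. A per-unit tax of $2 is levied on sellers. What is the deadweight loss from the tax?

Pre-tax equilibrium: P* = 21.5, Q* = 88.
Tax on sellers shifts supply to Qs = -51.75 + 6.5(P − 2) = -64.75 + 6.5P.
238.5 - 7P = -64.75 + 6.5P gives buyer price Pb = 1213/54; sellers receive Ps = 1213/54 − 2 = 1105/54.
New quantity: Q = 238.5 − 7(1213/54) = 2194/27.
DWL = ½ × 2 × (88 − 2194/27) = 182/27.

Deadweight loss = 182/27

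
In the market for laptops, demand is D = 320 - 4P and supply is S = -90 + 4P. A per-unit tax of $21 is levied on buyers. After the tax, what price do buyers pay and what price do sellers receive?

Pre-tax equilibrium: P* = 51.25, Q* = 115.
Tax on buyers shifts demand to D = 320 − 4(P + 21) = 236 - 4P.
236 - 4P = -90 + 4P gives seller price Ps = 40.75; buyers pay Pb = 40.75 + 21 = 61.75.
New quantity: Q = 320 − 4(61.75) = 73.

Buyers pay $61.75, sellers receive $40.75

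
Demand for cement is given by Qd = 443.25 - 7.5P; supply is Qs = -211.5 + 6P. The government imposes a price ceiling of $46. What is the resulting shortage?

Equilibrium price would be P* = 48.5, so the ceiling at 46 binds.
At P = 46: Qd = 443.25 − 7.5(46) = 98.25, Qs = -211.5 + 6(46) = 64.5.
Shortage = 98.25 − 64.5 = 33.75.

Shortage = 33.75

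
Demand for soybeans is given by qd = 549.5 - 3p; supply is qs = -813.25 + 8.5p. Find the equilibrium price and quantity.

p* = 118.5, q* = 194

Set qd = qs: 549.5 - 3p = -813.25 + 8.5p.
1362.75 = 11.5p, so p* = 118.5.
q* = 549.5 − 3(118.5) = 194.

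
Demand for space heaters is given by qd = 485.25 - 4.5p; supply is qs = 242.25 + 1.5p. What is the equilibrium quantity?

Set qd = qs: 485.25 - 4.5p = 242.25 + 1.5p.
243 = 6p, so p* = 40.5.
q* = 485.25 − 4.5(40.5) = 303.

q* = 303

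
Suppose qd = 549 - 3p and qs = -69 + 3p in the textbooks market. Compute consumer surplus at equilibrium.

Consumer surplus = 9600

Equilibrium: 549 - 3p = -69 + 3p gives p* = 103, q* = 240.
Demand choke price (qd = 0): p = 183.
CS = ½(183 − 103)(240) = 9600.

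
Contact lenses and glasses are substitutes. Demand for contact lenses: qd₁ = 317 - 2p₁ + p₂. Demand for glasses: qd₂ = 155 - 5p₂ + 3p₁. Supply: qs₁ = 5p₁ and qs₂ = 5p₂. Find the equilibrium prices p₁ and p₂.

Market 1: 317 - 2p₁ + p₂ = 5p₁ → 7p₁ - p₂ = 317.
Market 2: 10p₂ - 3p₁ = 155.
Eliminating p₂: 10×(1) + 1×(2) gives 67p₁ = 3325, so p₁ = 3325/67.
Back-substitute into (2): p₂ = (155 + 3×3325/67) / 10 = 2036/67.

p₁ = 3325/67, p₂ = 2036/67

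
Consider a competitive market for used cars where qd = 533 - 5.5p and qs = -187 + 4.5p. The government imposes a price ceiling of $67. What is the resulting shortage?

Shortage = 50

Equilibrium price would be p* = 72, so the ceiling at 67 binds.
At p = 67: qd = 533 − 5.5(67) = 164.5, qs = -187 + 4.5(67) = 114.5.
Shortage = 164.5 − 114.5 = 50.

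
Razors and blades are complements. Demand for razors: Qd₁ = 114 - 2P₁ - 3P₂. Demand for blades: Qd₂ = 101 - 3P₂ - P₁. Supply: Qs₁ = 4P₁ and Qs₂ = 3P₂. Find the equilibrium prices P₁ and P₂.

P₁ = 127/11, P₂ = 164/11

Market 1: 114 - 2P₁ - 3P₂ = 4P₁ → 6P₁ + 3P₂ = 114.
Market 2: 6P₂ + P₁ = 101.
Eliminating P₂: 6×(1) − 3×(2) gives 33P₁ = 381, so P₁ = 127/11.
Back-substitute into (2): P₂ = (101 − 1×127/11) / 6 = 164/11.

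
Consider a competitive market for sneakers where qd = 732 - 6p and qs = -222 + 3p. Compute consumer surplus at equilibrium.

Consumer surplus = 768

Equilibrium: 732 - 6p = -222 + 3p gives p* = 106, q* = 96.
Demand choke price (qd = 0): p = 122.
CS = ½(122 − 106)(96) = 768.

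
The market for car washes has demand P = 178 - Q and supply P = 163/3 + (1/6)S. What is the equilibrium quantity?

Set the two price expressions equal: 178 - Q = 163/3 + (1/6)Q.
371/3 = (7/6)Q, so Q* = 106.
P* = 178 − (1)(106) = 72.

Q* = 106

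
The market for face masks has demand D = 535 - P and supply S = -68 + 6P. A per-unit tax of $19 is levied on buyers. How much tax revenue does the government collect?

Tax revenue = 57532/7

Pre-tax equilibrium: P* = 603/7, Q* = 3142/7.
Tax on buyers shifts demand to D = 535 − 1(P + 19) = 516 - P.
516 - P = -68 + 6P gives seller price Ps = 584/7; buyers pay Pb = 584/7 + 19 = 717/7.
New quantity: Q = 535 − 1(717/7) = 3028/7.
Revenue = 19 × 3028/7 = 57532/7.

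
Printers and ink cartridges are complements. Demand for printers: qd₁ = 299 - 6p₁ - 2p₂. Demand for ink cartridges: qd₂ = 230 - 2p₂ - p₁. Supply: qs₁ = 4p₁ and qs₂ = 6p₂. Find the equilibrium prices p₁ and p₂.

Market 1: 299 - 6p₁ - 2p₂ = 4p₁ → 10p₁ + 2p₂ = 299.
Market 2: 8p₂ + p₁ = 230.
Eliminating p₂: 8×(1) − 2×(2) gives 78p₁ = 1932, so p₁ = 322/13.
Back-substitute into (2): p₂ = (230 − 1×322/13) / 8 = 667/26.

p₁ = 322/13, p₂ = 667/26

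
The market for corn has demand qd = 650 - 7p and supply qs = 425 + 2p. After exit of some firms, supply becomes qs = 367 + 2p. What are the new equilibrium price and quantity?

p' = 283/9, q' = 3869/9

Original equilibrium: p* = 25, q* = 475.
New equilibrium: 650 - 7p = 367 + 2p, so 283 = 9p and p' = 283/9; q' = 650 − 7(283/9) = 3869/9.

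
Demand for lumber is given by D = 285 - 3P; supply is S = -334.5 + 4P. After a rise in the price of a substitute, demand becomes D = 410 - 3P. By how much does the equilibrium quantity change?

Original equilibrium: P* = 88.5, Q* = 19.5.
New equilibrium: 410 - 3P = -334.5 + 4P, so 744.5 = 7P and P' = 1489/14; Q' = 410 − 3(1489/14) = 1273/14.
Change in quantity: 1273/14 − 19.5 = 500/7.

ΔQ = 500/7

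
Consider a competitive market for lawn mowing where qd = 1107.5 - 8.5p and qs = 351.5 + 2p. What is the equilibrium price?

p* = 72

Set qd = qs: 1107.5 - 8.5p = 351.5 + 2p.
756 = 10.5p, so p* = 72.
q* = 1107.5 − 8.5(72) = 495.5.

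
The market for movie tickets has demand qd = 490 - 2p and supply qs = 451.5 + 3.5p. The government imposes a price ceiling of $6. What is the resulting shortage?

Equilibrium price would be p* = 7, so the ceiling at 6 binds.
At p = 6: qd = 490 − 2(6) = 478, qs = 451.5 + 3.5(6) = 472.5.
Shortage = 478 − 472.5 = 5.5.

Shortage = 5.5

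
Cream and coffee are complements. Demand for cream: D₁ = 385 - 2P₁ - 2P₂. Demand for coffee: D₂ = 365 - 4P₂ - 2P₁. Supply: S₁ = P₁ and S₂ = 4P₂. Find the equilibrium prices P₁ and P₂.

Market 1: 385 - 2P₁ - 2P₂ = P₁ → 3P₁ + 2P₂ = 385.
Market 2: 8P₂ + 2P₁ = 365.
Eliminating P₂: 8×(1) − 2×(2) gives 20P₁ = 2350, so P₁ = 117.5.
Back-substitute into (2): P₂ = (365 − 2×117.5) / 8 = 16.25.

P₁ = 117.5, P₂ = 16.25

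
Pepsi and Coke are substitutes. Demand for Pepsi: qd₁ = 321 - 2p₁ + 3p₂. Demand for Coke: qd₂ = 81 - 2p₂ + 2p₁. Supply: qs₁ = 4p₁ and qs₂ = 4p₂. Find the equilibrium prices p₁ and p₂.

Market 1: 321 - 2p₁ + 3p₂ = 4p₁ → 6p₁ - 3p₂ = 321.
Market 2: 6p₂ - 2p₁ = 81.
Eliminating p₂: 6×(1) + 3×(2) gives 30p₁ = 2169, so p₁ = 72.3.
Back-substitute into (2): p₂ = (81 + 2×72.3) / 6 = 37.6.

p₁ = 72.3, p₂ = 37.6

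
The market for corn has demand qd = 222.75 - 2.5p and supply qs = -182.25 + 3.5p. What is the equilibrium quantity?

q* = 54

Set qd = qs: 222.75 - 2.5p = -182.25 + 3.5p.
405 = 6p, so p* = 67.5.
q* = 222.75 − 2.5(67.5) = 54.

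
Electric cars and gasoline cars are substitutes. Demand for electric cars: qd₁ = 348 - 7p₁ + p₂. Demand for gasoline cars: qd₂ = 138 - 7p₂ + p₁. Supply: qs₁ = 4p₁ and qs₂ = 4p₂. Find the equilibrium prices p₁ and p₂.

Market 1: 348 - 7p₁ + p₂ = 4p₁ → 11p₁ - p₂ = 348.
Market 2: 11p₂ - p₁ = 138.
Eliminating p₂: 11×(1) + 1×(2) gives 120p₁ = 3966, so p₁ = 33.05.
Back-substitute into (2): p₂ = (138 + 1×33.05) / 11 = 15.55.

p₁ = 33.05, p₂ = 15.55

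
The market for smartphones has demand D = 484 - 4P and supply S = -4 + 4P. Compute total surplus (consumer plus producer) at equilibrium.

Equilibrium: 484 - 4P = -4 + 4P gives P* = 61, Q* = 240.
Demand choke price: P = 121; supply starts at P = 1.
CS = ½(121 − 61)(240) = 7200; PS = ½(61 − 1)(240) = 7200.

Total surplus = 14400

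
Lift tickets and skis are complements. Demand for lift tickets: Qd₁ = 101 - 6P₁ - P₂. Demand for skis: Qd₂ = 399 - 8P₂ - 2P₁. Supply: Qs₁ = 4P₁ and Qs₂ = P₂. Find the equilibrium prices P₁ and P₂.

Market 1: 101 - 6P₁ - P₂ = 4P₁ → 10P₁ + P₂ = 101.
Market 2: 9P₂ + 2P₁ = 399.
Eliminating P₂: 9×(1) − 1×(2) gives 88P₁ = 510, so P₁ = 255/44.
Back-substitute into (2): P₂ = (399 − 2×255/44) / 9 = 947/22.

P₁ = 255/44, P₂ = 947/22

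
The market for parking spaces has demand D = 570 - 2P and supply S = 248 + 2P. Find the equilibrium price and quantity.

P* = 80.5, Q* = 409

Set D = S: 570 - 2P = 248 + 2P.
322 = 4P, so P* = 80.5.
Q* = 570 − 2(80.5) = 409.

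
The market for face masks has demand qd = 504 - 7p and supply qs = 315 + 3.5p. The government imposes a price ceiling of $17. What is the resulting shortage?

Shortage = 10.5

Equilibrium price would be p* = 18, so the ceiling at 17 binds.
At p = 17: qd = 504 − 7(17) = 385, qs = 315 + 3.5(17) = 374.5.
Shortage = 385 − 374.5 = 10.5.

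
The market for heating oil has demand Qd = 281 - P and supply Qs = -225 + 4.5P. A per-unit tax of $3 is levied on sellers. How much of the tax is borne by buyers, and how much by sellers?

Buyers bear 27/11, sellers bear 6/11

Pre-tax equilibrium: P* = 92, Q* = 189.
Tax on sellers shifts supply to Qs = -225 + 4.5(P − 3) = -238.5 + 4.5P.
281 - P = -238.5 + 4.5P gives buyer price Pb = 1039/11; sellers receive Ps = 1039/11 − 3 = 1006/11.
New quantity: Q = 281 − 1(1039/11) = 2052/11.
Buyer burden = 1039/11 − 92 = 27/11; seller burden = 92 − 1006/11 = 6/11.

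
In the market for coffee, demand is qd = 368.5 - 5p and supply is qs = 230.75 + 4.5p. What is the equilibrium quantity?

q* = 296

Set qd = qs: 368.5 - 5p = 230.75 + 4.5p.
137.75 = 9.5p, so p* = 14.5.
q* = 368.5 − 5(14.5) = 296.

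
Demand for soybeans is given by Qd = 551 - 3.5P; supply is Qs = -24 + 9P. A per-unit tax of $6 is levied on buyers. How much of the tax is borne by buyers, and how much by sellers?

Buyers bear $4.32, sellers bear $1.68

Pre-tax equilibrium: P* = 46, Q* = 390.
Tax on buyers shifts demand to Qd = 551 − 3.5(P + 6) = 530 - 3.5P.
530 - 3.5P = -24 + 9P gives seller price Ps = 44.32; buyers pay Pb = 44.32 + 6 = 50.32.
New quantity: Q = 551 − 3.5(50.32) = 374.88.
Buyer burden = 50.32 − 46 = 4.32; seller burden = 46 − 44.32 = 1.68.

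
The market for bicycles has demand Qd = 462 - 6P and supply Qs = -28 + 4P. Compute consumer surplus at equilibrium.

Consumer surplus = 2352

Equilibrium: 462 - 6P = -28 + 4P gives P* = 49, Q* = 168.
Demand choke price (Qd = 0): P = 77.
CS = ½(77 − 49)(168) = 2352.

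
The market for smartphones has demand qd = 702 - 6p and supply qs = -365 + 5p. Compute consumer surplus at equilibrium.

Consumer surplus = 1200

Equilibrium: 702 - 6p = -365 + 5p gives p* = 97, q* = 120.
Demand choke price (qd = 0): p = 117.
CS = ½(117 − 97)(120) = 1200.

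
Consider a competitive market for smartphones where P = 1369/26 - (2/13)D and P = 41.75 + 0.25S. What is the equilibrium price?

Set the two price expressions equal: 1369/26 - (2/13)Q = 41.75 + 0.25Q.
567/52 = (21/52)Q, so Q* = 27.
P* = 1369/26 − (2/13)(27) = 48.5.

P* = 48.5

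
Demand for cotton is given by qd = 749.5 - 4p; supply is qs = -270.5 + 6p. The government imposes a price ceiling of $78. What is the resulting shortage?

Shortage = 240

Equilibrium price would be p* = 102, so the ceiling at 78 binds.
At p = 78: qd = 749.5 − 4(78) = 437.5, qs = -270.5 + 6(78) = 197.5.
Shortage = 437.5 − 197.5 = 240.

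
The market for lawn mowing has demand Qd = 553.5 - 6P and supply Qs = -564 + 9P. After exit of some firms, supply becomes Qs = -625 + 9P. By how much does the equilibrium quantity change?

ΔQ = -24.4

Original equilibrium: P* = 74.5, Q* = 106.5.
New equilibrium: 553.5 - 6P = -625 + 9P, so 1178.5 = 15P and P' = 2357/30; Q' = 553.5 − 6(2357/30) = 82.1.
Change in quantity: 82.1 − 106.5 = -24.4.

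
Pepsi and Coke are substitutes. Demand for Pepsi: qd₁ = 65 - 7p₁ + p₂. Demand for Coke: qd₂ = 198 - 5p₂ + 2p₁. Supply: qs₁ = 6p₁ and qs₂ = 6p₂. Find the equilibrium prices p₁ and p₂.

p₁ = 913/141, p₂ = 2704/141

Market 1: 65 - 7p₁ + p₂ = 6p₁ → 13p₁ - p₂ = 65.
Market 2: 11p₂ - 2p₁ = 198.
Eliminating p₂: 11×(1) + 1×(2) gives 141p₁ = 913, so p₁ = 913/141.
Back-substitute into (2): p₂ = (198 + 2×913/141) / 11 = 2704/141.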